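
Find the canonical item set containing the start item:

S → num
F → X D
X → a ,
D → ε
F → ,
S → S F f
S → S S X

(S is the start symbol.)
First, augment the grammar with S' → S
I₀ = CLOSURE({ [S' → . S] }):
  [S' → . S] has the dot before S: add [S → . num], [S → . S F f], [S → . S S X]
No further items can be added.

I₀ = { [S → . S F f], [S → . S S X], [S → . num], [S' → . S] }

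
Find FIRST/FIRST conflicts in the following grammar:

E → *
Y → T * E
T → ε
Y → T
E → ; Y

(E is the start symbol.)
No FIRST/FIRST conflicts.

FIRST sets of the non-terminals at (or reachable through a nullable prefix from) the front of some alternative:
  FIRST(T) = { ε }

Productions for E:
  E → *: FIRST = { '*' }
  E → ; Y: FIRST = { ';' }
Productions for Y:
  Y → T * E: FIRST = { '*' }
  Y → T: FIRST = { ε }
T has only one production, so no FIRST/FIRST conflict is possible there.

All alternatives of each non-terminal have pairwise disjoint FIRST sets.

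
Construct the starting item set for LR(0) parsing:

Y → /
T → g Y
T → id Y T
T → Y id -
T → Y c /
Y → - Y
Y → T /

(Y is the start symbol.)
{ [T → . Y c /], [T → . Y id -], [T → . g Y], [T → . id Y T], [Y → . - Y], [Y → . /], [Y → . T /], [Y' → . Y] }

First, augment the grammar with Y' → Y
I₀ = CLOSURE({ [Y' → . Y] }):
  [Y' → . Y] has the dot before Y: add [Y → . /], [Y → . - Y], [Y → . T /]
  [Y → . T /] has the dot before T: add [T → . g Y], [T → . id Y T], [T → . Y id -], [T → . Y c /]
No further items can be added.

I₀ = { [T → . Y c /], [T → . Y id -], [T → . g Y], [T → . id Y T], [Y → . - Y], [Y → . /], [Y → . T /], [Y' → . Y] }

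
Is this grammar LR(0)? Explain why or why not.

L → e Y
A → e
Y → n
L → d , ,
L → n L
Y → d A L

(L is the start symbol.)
A grammar is LR(0) if no state in the canonical LR(0) collection has:
  - both a shift item (dot before a terminal) and a complete item (shift-reduce conflict), or
  - two or more complete items (reduce-reduce conflict; the accept item [L' → L .] counts as a complete item here).

Augment with L' → L and build the canonical LR(0) collection (I0 = CLOSURE({[L' → . L]}), then GOTO on every symbol after a dot until no new states appear). It has 14 states:
  I0: { [L → . d , ,], [L → . e Y], [L → . n L], [L' → . L] }  — shift
  I1: { [L' → L .] }  — accept
  I2: { [L → d . , ,] }  — shift
  I3: { [L → e . Y], [Y → . d A L], [Y → . n] }  — shift
  I4: { [L → . d , ,], [L → . e Y], [L → . n L], [L → n . L] }  — shift
  I5: { [L → n L .] }  — reduce
  I6: { [L → e Y .] }  — reduce
  I7: { [A → . e], [Y → d . A L] }  — shift
  I8: { [Y → n .] }  — reduce
  I9: { [L → . d , ,], [L → . e Y], [L → . n L], [Y → d A . L] }  — shift
  I10: { [A → e .] }  — reduce
  I11: { [Y → d A L .] }  — reduce
  I12: { [L → d , . ,] }  — shift
  I13: { [L → d , , .] }  — reduce

Every state is either a pure shift/goto state or contains exactly one complete item and nothing to shift — no conflicts. The grammar is LR(0).

Answer: Yes, the grammar is LR(0)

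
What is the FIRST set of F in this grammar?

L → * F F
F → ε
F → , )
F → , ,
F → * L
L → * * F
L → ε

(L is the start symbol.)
From F → ε:
  - ε-production, so ε ∈ FIRST(F)
From F → , ):
  - ',' is a terminal: add ',' and stop
From F → , ,:
  - ',' is a terminal: add ',' and stop
From F → * L:
  - '*' is a terminal: add '*' and stop

Collecting: FIRST(F) = { '*', ',', ε }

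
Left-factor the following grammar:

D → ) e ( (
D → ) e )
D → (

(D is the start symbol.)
D → ) e D'
D' → ( (
D' → )
D → (

Left-factoring transforms A → αβ₁ | αβ₂ into A → αA' and A' → β₁ | β₂
(α is the longest common prefix among the alternatives). Repeat until
no nonterminal has two alternatives with a common prefix.

Round 1: D has alternatives sharing prefix ') e'. Introduce D': D → ) e D'
  Add: D' → ( (
  Add: D' → )

No remaining common prefixes — done.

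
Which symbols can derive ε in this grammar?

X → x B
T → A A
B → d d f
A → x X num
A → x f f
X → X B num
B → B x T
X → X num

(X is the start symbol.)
There are no ε-productions, so no non-terminal can derive ε.
No non-terminals are nullable.

Answer: None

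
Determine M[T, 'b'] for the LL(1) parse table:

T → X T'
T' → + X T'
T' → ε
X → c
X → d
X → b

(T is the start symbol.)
T → X T'

To find M[T, 'b'], we find productions for T where 'b' is in the predict set (PREDICT(N → α) = (FIRST(α) \ {ε}) ∪ (FOLLOW(N) if α ⇒* ε)).

Relevant sets:
  FIRST(X) = { 'b', 'c', 'd' }

T → X T': PREDICT = { 'b', 'c', 'd' }
  'b' is in predict set, so this production goes in M[T, 'b']

M[T, 'b'] = T → X T'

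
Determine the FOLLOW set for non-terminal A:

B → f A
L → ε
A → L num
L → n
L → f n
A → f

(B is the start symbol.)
{ $ }

In B → f A: A is at the end, add FOLLOW(B)

The FOLLOW sets referred to above (computed the same way, to a fixed point):
  FOLLOW(B) = { $ }

Taking the union: FOLLOW(A) = { $ }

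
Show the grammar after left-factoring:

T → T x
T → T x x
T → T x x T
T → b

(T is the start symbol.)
Left-factoring transforms A → αβ₁ | αβ₂ into A → αA' and A' → β₁ | β₂
(α is the longest common prefix among the alternatives). Repeat until
no nonterminal has two alternatives with a common prefix.

Round 1: T has alternatives sharing prefix 'T x'. Introduce T': T → T x T'
  Add: T' → ε
  Add: T' → x
  Add: T' → x T

Round 2: T' has alternatives sharing prefix 'x'. Introduce T'': T' → x T''
  Add: T'' → ε
  Add: T'' → T

No remaining common prefixes — done.

Resulting grammar:
T → T x T'
T' → ε
T' → x T''
T'' → ε
T'' → T
T → b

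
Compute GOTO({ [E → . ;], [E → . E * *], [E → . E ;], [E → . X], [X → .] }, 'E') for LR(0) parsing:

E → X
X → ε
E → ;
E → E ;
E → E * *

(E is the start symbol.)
GOTO(I, 'E') = CLOSURE({ [A → αX.β] : [A → α.Xβ] ∈ I, X = 'E' })

Items with dot before 'E', with the dot advanced:
  [E → . E * *] → [E → E . * *]
  [E → . E ;] → [E → E . ;]
Closure adds nothing (no advanced item has the dot before a non-terminal).

GOTO = { [E → E . * *], [E → E . ;] }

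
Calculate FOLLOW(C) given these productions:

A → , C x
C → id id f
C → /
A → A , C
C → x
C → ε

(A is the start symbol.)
To compute FOLLOW(C), find every occurrence of C on a right-hand side N → α C β: add FIRST(β) \ {ε}, and if β is empty or nullable also add FOLLOW(N). Iterate to a fixed point.

In A → , C x: C is followed by x, add FIRST(x) \ {ε} = { 'x' }
In A → A , C: C is at the end, add FOLLOW(A)

The FOLLOW sets referred to above (computed the same way, to a fixed point):
  FOLLOW(A) = { $, ',' }

Taking the union: FOLLOW(C) = { $, ',', 'x' }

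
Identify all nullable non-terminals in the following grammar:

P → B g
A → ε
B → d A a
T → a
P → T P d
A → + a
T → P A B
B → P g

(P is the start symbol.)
A non-terminal is nullable if it can derive ε (the empty string): either it has an ε-production, or it has a production whose right-hand side consists entirely of nullable non-terminals.

ε-productions: A → ε
So A is immediately nullable.
No further non-terminal can be added: every production for the remaining non-terminals contains a terminal or a non-nullable non-terminal.
Nullable = { 'A' }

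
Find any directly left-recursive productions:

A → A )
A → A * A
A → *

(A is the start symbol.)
Yes, A is left-recursive

Direct left recursion occurs when N → N α for some non-terminal N (the right-hand side begins with the left-hand side itself).

A → A ): LEFT RECURSIVE (starts with A)
A → A * A: LEFT RECURSIVE (starts with A)
A → *: starts with '*'

The grammar has direct left recursion on: A.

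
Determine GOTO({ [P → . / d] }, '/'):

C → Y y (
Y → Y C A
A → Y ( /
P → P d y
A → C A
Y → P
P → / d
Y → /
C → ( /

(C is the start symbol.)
GOTO(I, '/') = CLOSURE({ [A → αX.β] : [A → α.Xβ] ∈ I, X = '/' })

Items with dot before '/', with the dot advanced:
  [P → . / d] → [P → / . d]
Closure adds nothing (no advanced item has the dot before a non-terminal).

GOTO = { [P → / . d] }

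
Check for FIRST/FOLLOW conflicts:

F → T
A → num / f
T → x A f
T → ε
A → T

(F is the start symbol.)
No FIRST/FOLLOW conflicts.

A FIRST/FOLLOW conflict occurs when a non-terminal N has a nullable alternative N → β (β ⇒* ε) and another alternative N → α with FIRST(α) ∩ FOLLOW(N) ≠ ∅: on such a lookahead the parser cannot decide between expanding α and letting N vanish via β.

Nullable non-terminals: A, F, T.
FIRST sets used below: FIRST(T) = { 'x', ε }

A: nullable alternative(s) A → T; FOLLOW(A) = { 'f' }
  A → num / f: FIRST \ {ε} = { 'num' } — disjoint from FOLLOW(A)
  A → T: FIRST \ {ε} = { 'x' } — this is the only nullable alternative, skip
F has a nullable alternative but only one production, so nothing to check.

T: nullable alternative(s) T → ε; FOLLOW(T) = { $, 'f' }
  T → x A f: FIRST \ {ε} = { 'x' } — disjoint from FOLLOW(T)
  T → ε: FIRST \ {ε} = { } — this is the only nullable alternative, skip

No FIRST/FOLLOW conflicts found.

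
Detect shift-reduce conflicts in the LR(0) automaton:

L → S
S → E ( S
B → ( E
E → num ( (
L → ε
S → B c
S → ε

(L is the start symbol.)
Augment with L' → L and build the canonical LR(0) collection (I0 = CLOSURE({[L' → . L]}), then GOTO on every symbol after a dot until no new states appear). It has 13 states:
  I0: { [B → . ( E], [E → . num ( (], [L → . S], [L → .], [L' → . L], [S → . B c], [S → . E ( S], [S → .] }  — shift, 2 reduces
  I1: { [B → ( . E], [E → . num ( (] }  — shift
  I2: { [S → B . c] }  — shift
  I3: { [S → E . ( S] }  — shift
  I4: { [L' → L .] }  — accept
  I5: { [L → S .] }  — reduce
  I6: { [E → num . ( (] }  — shift
  I7: { [E → num ( . (] }  — shift
  I8: { [E → num ( ( .] }  — reduce
  I9: { [B → . ( E], [E → . num ( (], [S → . B c], [S → . E ( S], [S → .], [S → E ( . S] }  — shift, reduce
  I10: { [S → E ( S .] }  — reduce
  I11: { [S → B c .] }  — reduce
  I12: { [B → ( E .] }  — reduce

I0 contains reduce items [L → .], [S → .] and shift items [B → . ( E], [E → . num ( (] — shift-reduce conflict.
I9 contains reduce item [S → .] and shift items [B → . ( E], [E → . num ( (] — shift-reduce conflict.

Answer: Yes — I0: [L → .] vs [B → . ( E]; I9: [S → .] vs [B → . ( E]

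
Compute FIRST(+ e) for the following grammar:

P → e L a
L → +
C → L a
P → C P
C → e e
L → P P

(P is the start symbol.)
To compute FIRST(+ e), process the symbols left to right:
Symbol + is a terminal. Add '+' and stop.
FIRST(+ e) = { '+' }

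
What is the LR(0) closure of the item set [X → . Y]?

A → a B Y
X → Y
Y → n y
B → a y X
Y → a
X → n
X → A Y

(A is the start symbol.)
{ [X → . Y], [Y → . a], [Y → . n y] }

To compute CLOSURE, for each item [A → α.Bβ] where B is a non-terminal, add [B → .γ] for all productions B → γ; repeat for the newly added items until nothing changes.

Start with: [X → . Y]
  [X → . Y] has the dot before Y: add [Y → . n y], [Y → . a]
No further items can be added.

CLOSURE = { [X → . Y], [Y → . a], [Y → . n y] }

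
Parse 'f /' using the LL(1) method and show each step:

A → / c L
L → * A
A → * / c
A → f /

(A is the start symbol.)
LL(1) parsing maintains a stack (initially the start symbol over $) and the input. At each step: if the stack top is a terminal, match it against the current input token; if it is a non-terminal N, replace it with the RHS of M[N, lookahead] (the unique production whose predict set contains the lookahead).

Stack is shown with the top on the left.

Stack  Input  Action
--------------------
A $    f / $  output A → f /
f / $  f / $  match 'f'
/ $    / $    match '/'
$      $      accept

The string is accepted.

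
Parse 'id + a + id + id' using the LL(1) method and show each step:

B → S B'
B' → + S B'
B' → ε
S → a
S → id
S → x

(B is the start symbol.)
Stack is shown with the top on the left.

Stack     Input               Action
------------------------------------
B $       id + a + id + id $  output B → S B'
S B' $    id + a + id + id $  output S → id
id B' $   id + a + id + id $  match 'id'
B' $      + a + id + id $     output B' → + S B'
+ S B' $  + a + id + id $     match '+'
S B' $    a + id + id $       output S → a
a B' $    a + id + id $       match 'a'
B' $      + id + id $         output B' → + S B'
+ S B' $  + id + id $         match '+'
S B' $    id + id $           output S → id
id B' $   id + id $           match 'id'
B' $      + id $              output B' → + S B'
+ S B' $  + id $              match '+'
S B' $    id $                output S → id
id B' $   id $                match 'id'
B' $      $                   output B' → ε
$         $                   accept

The string is accepted.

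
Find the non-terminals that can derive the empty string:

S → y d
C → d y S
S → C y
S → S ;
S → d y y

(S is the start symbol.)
A non-terminal is nullable if it can derive ε (the empty string): either it has an ε-production, or it has a production whose right-hand side consists entirely of nullable non-terminals.

There are no ε-productions, so no non-terminal can derive ε.
No non-terminals are nullable.

Answer: None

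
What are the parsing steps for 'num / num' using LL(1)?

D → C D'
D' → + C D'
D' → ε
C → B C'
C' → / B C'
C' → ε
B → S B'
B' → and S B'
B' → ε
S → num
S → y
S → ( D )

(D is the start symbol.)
LL(1) parsing maintains a stack (initially the start symbol over $) and the input. At each step: if the stack top is a terminal, match it against the current input token; if it is a non-terminal N, replace it with the RHS of M[N, lookahead] (the unique production whose predict set contains the lookahead).

Stack is shown with the top on the left.

Stack           Input        Action
-----------------------------------
D $             num / num $  output D → C D'
C D' $          num / num $  output C → B C'
B C' D' $       num / num $  output B → S B'
S B' C' D' $    num / num $  output S → num
num B' C' D' $  num / num $  match 'num'
B' C' D' $      / num $      output B' → ε
C' D' $         / num $      output C' → / B C'
/ B C' D' $     / num $      match '/'
B C' D' $       num $        output B → S B'
S B' C' D' $    num $        output S → num
num B' C' D' $  num $        match 'num'
B' C' D' $      $            output B' → ε
C' D' $         $            output C' → ε
D' $            $            output D' → ε
$               $            accept

The string is accepted.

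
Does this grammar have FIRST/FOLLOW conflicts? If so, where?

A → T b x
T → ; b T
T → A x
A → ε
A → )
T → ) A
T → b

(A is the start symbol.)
Yes. A → T b x with FOLLOW(A) on { 'b', 'x' }

A FIRST/FOLLOW conflict occurs when a non-terminal N has a nullable alternative N → β (β ⇒* ε) and another alternative N → α with FIRST(α) ∩ FOLLOW(N) ≠ ∅: on such a lookahead the parser cannot decide between expanding α and letting N vanish via β.

Nullable non-terminals: A.
FIRST sets used below: FIRST(T) = { ')', ';', 'b', 'x' }

A: nullable alternative(s) A → ε; FOLLOW(A) = { $, 'b', 'x' }
  A → T b x: FIRST \ {ε} = { ')', ';', 'b', 'x' } — overlaps FOLLOW(A) on { 'b', 'x' }: CONFLICT
  A → ε: FIRST \ {ε} = { } — this is the only nullable alternative, skip
  A → ): FIRST \ {ε} = { ')' } — disjoint from FOLLOW(A)

T has no nullable alternative, so no FIRST/FOLLOW check is needed there.

So the grammar has 1 FIRST/FOLLOW conflict (marked CONFLICT above).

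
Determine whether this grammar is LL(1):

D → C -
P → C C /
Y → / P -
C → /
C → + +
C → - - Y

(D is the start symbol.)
For C:
  PREDICT(C → '/') = { '/' }
  PREDICT(C → '+' '+') = { '+' }
  PREDICT(C → '-' '-' Y) = { '-' }
D, P, Y have a single production, so nothing to check there.

All predict sets are disjoint. The grammar IS LL(1).

Answer: Yes, the grammar is LL(1).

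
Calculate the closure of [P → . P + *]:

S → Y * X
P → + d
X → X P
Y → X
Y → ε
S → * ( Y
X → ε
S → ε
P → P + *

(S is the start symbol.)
Start with: [P → . P + *]
  [P → . P + *] has the dot before P: add [P → . + d]
No further items can be added.

CLOSURE = { [P → . + d], [P → . P + *] }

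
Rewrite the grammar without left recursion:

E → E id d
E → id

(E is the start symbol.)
E → id E'
E' → id d E'
E' → ε

E is directly left-recursive. The standard transformation for
  A → A α₁ | ... | A α_m | β₁ | ... | β_n
is
  A  → β₁ A' | ... | β_n A'
  A' → α₁ A' | ... | α_m A' | ε

E → id becomes E → id E'
E → E id d becomes E' → id d E'
Add E' → ε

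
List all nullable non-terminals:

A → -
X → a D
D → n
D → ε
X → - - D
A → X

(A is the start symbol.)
A non-terminal is nullable if it can derive ε (the empty string): either it has an ε-production, or it has a production whose right-hand side consists entirely of nullable non-terminals.

ε-productions: D → ε
So D is immediately nullable.
No further non-terminal can be added: every production for the remaining non-terminals contains a terminal or a non-nullable non-terminal.
Nullable = { 'D' }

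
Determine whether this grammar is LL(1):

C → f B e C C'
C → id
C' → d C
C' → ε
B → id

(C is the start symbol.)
A grammar is LL(1) if for each non-terminal N with multiple productions, the predict sets of those productions are pairwise disjoint, where PREDICT(N → α) = (FIRST(α) \ {ε}) ∪ (FOLLOW(N) if α ⇒* ε).

Relevant sets:
  FOLLOW(C') = { $, 'd' }

For C:
  PREDICT(C → f B e C C') = { 'f' }
  PREDICT(C → id) = { 'id' }
For C':
  PREDICT(C' → d C) = { 'd' }
  PREDICT(C' → ε) = { $, 'd' }
B has a single production, so nothing to check there.

Conflict found: Predict set conflict for C': { 'd' }
The grammar is NOT LL(1).

Answer: No. Predict set conflict for C': { 'd' }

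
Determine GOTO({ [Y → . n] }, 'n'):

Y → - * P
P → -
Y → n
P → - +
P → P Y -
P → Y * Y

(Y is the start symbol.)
{ [Y → n .] }

GOTO(I, 'n') = CLOSURE({ [A → αX.β] : [A → α.Xβ] ∈ I, X = 'n' })

Items with dot before 'n', with the dot advanced:
  [Y → . n] → [Y → n .]
Closure adds nothing (no advanced item has the dot before a non-terminal).

GOTO = { [Y → n .] }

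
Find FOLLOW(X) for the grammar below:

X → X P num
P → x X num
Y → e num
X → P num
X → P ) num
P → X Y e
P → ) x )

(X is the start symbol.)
{ $, ')', 'e', 'num', 'x' }

X is the start symbol, so $ ∈ FOLLOW(X).
In X → X P num: X is followed by P num, add FIRST(P num) \ {ε} = { ')', 'x' }
In P → x X num: X is followed by num, add FIRST(num) \ {ε} = { 'num' }
In P → X Y e: X is followed by Y e, add FIRST(Y e) \ {ε} = { 'e' }

Taking the union: FOLLOW(X) = { $, ')', 'e', 'num', 'x' }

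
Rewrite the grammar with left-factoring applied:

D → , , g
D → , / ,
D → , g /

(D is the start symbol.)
Left-factoring transforms A → αβ₁ | αβ₂ into A → αA' and A' → β₁ | β₂
(α is the longest common prefix among the alternatives). Repeat until
no nonterminal has two alternatives with a common prefix.

Round 1: D has alternatives sharing prefix ','. Introduce D': D → , D'
  Add: D' → , g
  Add: D' → / ,
  Add: D' → g /

No remaining common prefixes — done.

Resulting grammar:
D → , D'
D' → , g
D' → / ,
D' → g /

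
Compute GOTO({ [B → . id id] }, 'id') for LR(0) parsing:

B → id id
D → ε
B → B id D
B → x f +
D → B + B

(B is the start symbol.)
{ [B → id . id] }

GOTO(I, 'id') = CLOSURE({ [A → αX.β] : [A → α.Xβ] ∈ I, X = 'id' })

Items with dot before 'id', with the dot advanced:
  [B → . id id] → [B → id . id]
Closure adds nothing (no advanced item has the dot before a non-terminal).

GOTO = { [B → id . id] }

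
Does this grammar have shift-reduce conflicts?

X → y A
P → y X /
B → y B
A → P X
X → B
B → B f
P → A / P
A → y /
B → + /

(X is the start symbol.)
Yes — I2: [X → B .] vs [B → B . f]; I5: [X → y A .] vs [P → A . / P]; I6: [B → y B .] vs [B → B . f]; I10: [B → y B .] vs [B → B . f]; I17: [P → A / P .] vs [B → . + /]

A shift-reduce conflict occurs when an LR(0) state has both:
  - a complete (reduce) item [A → α .] (dot at the end), and
  - a shift item [B → β . c γ] (dot before a terminal).

Augment with X' → X and build the canonical LR(0) collection (I0 = CLOSURE({[X' → . X]}), then GOTO on every symbol after a dot until no new states appear). It has 20 states:
  I0: { [B → . + /], [B → . B f], [B → . y B], [X → . B], [X → . y A], [X' → . X] }  — shift
  I1: { [B → + . /] }  — shift
  I2: { [B → B . f], [X → B .] }  — shift, reduce
  I3: { [X' → X .] }  — accept
  I4: { [A → . P X], [A → . y /], [B → . + /], [B → . B f], [B → . y B], [B → y . B], [P → . A / P], [P → . y X /], [X → y . A] }  — shift
  I5: { [P → A . / P], [X → y A .] }  — shift, reduce
  I6: { [B → B . f], [B → y B .] }  — shift, reduce
  I7: { [A → P . X], [B → . + /], [B → . B f], [B → . y B], [X → . B], [X → . y A] }  — shift
  I8: { [A → y . /], [B → . + /], [B → . B f], [B → . y B], [B → y . B], [P → y . X /], [X → . B], [X → . y A] }  — shift
  I9: { [A → y / .] }  — reduce
  I10: { [B → B . f], [B → y B .], [X → B .] }  — shift, 2 reduces
  I11: { [P → y X . /] }  — shift
  I12: { [P → y X / .] }  — reduce
  I13: { [B → B f .] }  — reduce
  I14: { [A → P X .] }  — reduce
  I15: { [A → . P X], [A → . y /], [P → . A / P], [P → . y X /], [P → A / . P] }  — shift
  I16: { [P → A . / P] }  — shift
  I17: { [A → P . X], [B → . + /], [B → . B f], [B → . y B], [P → A / P .], [X → . B], [X → . y A] }  — shift, reduce
  I18: { [A → y . /], [B → . + /], [B → . B f], [B → . y B], [P → y . X /], [X → . B], [X → . y A] }  — shift
  I19: { [B → + / .] }  — reduce

I2 contains reduce item [X → B .] and shift item [B → B . f] — shift-reduce conflict.
I5 contains reduce item [X → y A .] and shift item [P → A . / P] — shift-reduce conflict.
I6 contains reduce item [B → y B .] and shift item [B → B . f] — shift-reduce conflict.
I10 contains reduce items [B → y B .], [X → B .] and shift item [B → B . f] — shift-reduce conflict.
I17 contains reduce item [P → A / P .] and shift items [B → . + /], [B → . y B], [X → . y A] — shift-reduce conflict.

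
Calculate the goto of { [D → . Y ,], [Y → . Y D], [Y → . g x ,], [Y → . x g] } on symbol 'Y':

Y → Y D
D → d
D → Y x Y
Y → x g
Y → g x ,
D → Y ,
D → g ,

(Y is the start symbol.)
GOTO(I, 'Y') = CLOSURE({ [A → αX.β] : [A → α.Xβ] ∈ I, X = 'Y' })

Items with dot before 'Y', with the dot advanced:
  [D → . Y ,] → [D → Y . ,]
  [Y → . Y D] → [Y → Y . D]
Closure of the advanced items:
  [Y → Y . D] has the dot before D: add [D → . d], [D → . Y x Y], [D → . Y ,], [D → . g ,]
  [D → . Y x Y] has the dot before Y: add [Y → . Y D], [Y → . x g], [Y → . g x ,]

GOTO = { [D → . Y ,], [D → . Y x Y], [D → . d], [D → . g ,], [D → Y . ,], [Y → . Y D], [Y → . g x ,], [Y → . x g], [Y → Y . D] }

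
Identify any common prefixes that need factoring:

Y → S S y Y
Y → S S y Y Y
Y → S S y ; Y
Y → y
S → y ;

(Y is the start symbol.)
Yes, Y has productions with common prefix 'S S y'

Left-factoring is needed when two productions for the same non-terminal
share a common prefix on the right-hand side.

Productions for Y:
  Y → S S y Y
  Y → S S y Y Y
  Y → S S y ; Y
  Y → y

Found common prefix 'S S y' in productions for Y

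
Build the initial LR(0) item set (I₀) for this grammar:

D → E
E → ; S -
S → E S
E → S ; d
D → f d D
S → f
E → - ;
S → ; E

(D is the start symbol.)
{ [D → . E], [D → . f d D], [D' → . D], [E → . - ;], [E → . ; S -], [E → . S ; d], [S → . ; E], [S → . E S], [S → . f] }

First, augment the grammar with D' → D
I₀ = CLOSURE({ [D' → . D] }):
  [D' → . D] has the dot before D: add [D → . E], [D → . f d D]
  [D → . E] has the dot before E: add [E → . ; S -], [E → . S ; d], [E → . - ;]
  [E → . S ; d] has the dot before S: add [S → . E S], [S → . f], [S → . ; E]
No further items can be added.

I₀ = { [D → . E], [D → . f d D], [D' → . D], [E → . - ;], [E → . ; S -], [E → . S ; d], [S → . ; E], [S → . E S], [S → . f] }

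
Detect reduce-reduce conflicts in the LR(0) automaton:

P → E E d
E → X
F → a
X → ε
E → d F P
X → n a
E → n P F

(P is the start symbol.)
No reduce-reduce conflicts

A reduce-reduce conflict occurs when an LR(0) state has two complete items [A → α .] and [B → β .] — both call for a reduction, and with no lookahead the parser cannot choose between them.

Augment with P' → P and build the canonical LR(0) collection (I0 = CLOSURE({[P' → . P]}), then GOTO on every symbol after a dot until no new states appear). It has 14 states:
  I0: { [E → . X], [E → . d F P], [E → . n P F], [P → . E E d], [P' → . P], [X → . n a], [X → .] }  — shift, reduce
  I1: { [E → . X], [E → . d F P], [E → . n P F], [P → E . E d], [X → . n a], [X → .] }  — shift, reduce
  I2: { [P' → P .] }  — accept
  I3: { [E → X .] }  — reduce
  I4: { [E → d . F P], [F → . a] }  — shift
  I5: { [E → . X], [E → . d F P], [E → . n P F], [E → n . P F], [P → . E E d], [X → . n a], [X → .], [X → n . a] }  — shift, reduce
  I6: { [E → n P . F], [F → . a] }  — shift
  I7: { [X → n a .] }  — reduce
  I8: { [E → n P F .] }  — reduce
  I9: { [F → a .] }  — reduce
  I10: { [E → . X], [E → . d F P], [E → . n P F], [E → d F . P], [P → . E E d], [X → . n a], [X → .] }  — shift, reduce
  I11: { [E → d F P .] }  — reduce
  I12: { [P → E E . d] }  — shift
  I13: { [P → E E d .] }  — reduce

No state contains more than one complete item.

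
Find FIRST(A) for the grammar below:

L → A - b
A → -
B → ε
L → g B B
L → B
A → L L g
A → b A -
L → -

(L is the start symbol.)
{ '-', 'b', 'g' }

FIRST sets of the other non-terminals involved (by the same procedure, iterated to a fixed point):
  FIRST(L) = { '-', 'b', 'g', ε }

From A → -:
  - '-' is a terminal: add '-' and stop
From A → L L g:
  - L is a non-terminal: add FIRST(L) \ {ε} = { '-', 'b', 'g' }
    L is nullable, so continue to the next symbol
  - L is a non-terminal: add FIRST(L) \ {ε} = { '-', 'b', 'g' }
    L is nullable, so continue to the next symbol
  - g is a terminal: add 'g' and stop
From A → b A -:
  - b is a terminal: add 'b' and stop

Collecting: FIRST(A) = { '-', 'b', 'g' }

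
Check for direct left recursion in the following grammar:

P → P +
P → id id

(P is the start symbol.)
P → P +: LEFT RECURSIVE (starts with P)
P → id id: starts with id

The grammar has direct left recursion on: P.

Answer: Yes, P is left-recursive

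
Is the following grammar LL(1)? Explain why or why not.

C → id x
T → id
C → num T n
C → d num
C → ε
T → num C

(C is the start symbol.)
Yes, the grammar is LL(1).

Relevant sets:
  FOLLOW(C) = { $, 'n' }

For C:
  PREDICT(C → id x) = { 'id' }
  PREDICT(C → num T n) = { 'num' }
  PREDICT(C → d num) = { 'd' }
  PREDICT(C → ε) = { $, 'n' }
For T:
  PREDICT(T → id) = { 'id' }
  PREDICT(T → num C) = { 'num' }

All predict sets are disjoint. The grammar IS LL(1).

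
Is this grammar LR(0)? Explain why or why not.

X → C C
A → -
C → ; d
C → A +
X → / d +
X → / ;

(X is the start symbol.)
A grammar is LR(0) if no state in the canonical LR(0) collection has:
  - both a shift item (dot before a terminal) and a complete item (shift-reduce conflict), or
  - two or more complete items (reduce-reduce conflict; the accept item [X' → X .] counts as a complete item here).

Augment with X' → X and build the canonical LR(0) collection (I0 = CLOSURE({[X' → . X]}), then GOTO on every symbol after a dot until no new states appear). It has 13 states:
  I0: { [A → . -], [C → . ; d], [C → . A +], [X → . / ;], [X → . / d +], [X → . C C], [X' → . X] }  — shift
  I1: { [A → - .] }  — reduce
  I2: { [X → / . ;], [X → / . d +] }  — shift
  I3: { [C → ; . d] }  — shift
  I4: { [C → A . +] }  — shift
  I5: { [A → . -], [C → . ; d], [C → . A +], [X → C . C] }  — shift
  I6: { [X' → X .] }  — accept
  I7: { [X → C C .] }  — reduce
  I8: { [C → A + .] }  — reduce
  I9: { [C → ; d .] }  — reduce
  I10: { [X → / ; .] }  — reduce
  I11: { [X → / d . +] }  — shift
  I12: { [X → / d + .] }  — reduce

Every state is either a pure shift/goto state or contains exactly one complete item and nothing to shift — no conflicts. The grammar is LR(0).

Answer: Yes, the grammar is LR(0)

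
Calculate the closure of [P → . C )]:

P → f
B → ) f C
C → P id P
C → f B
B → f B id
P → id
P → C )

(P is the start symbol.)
To compute CLOSURE, for each item [A → α.Bβ] where B is a non-terminal, add [B → .γ] for all productions B → γ; repeat for the newly added items until nothing changes.

Start with: [P → . C )]
  [P → . C )] has the dot before C: add [C → . P id P], [C → . f B]
  [C → . P id P] has the dot before P: add [P → . f], [P → . id]
No further items can be added.

CLOSURE = { [C → . P id P], [C → . f B], [P → . C )], [P → . f], [P → . id] }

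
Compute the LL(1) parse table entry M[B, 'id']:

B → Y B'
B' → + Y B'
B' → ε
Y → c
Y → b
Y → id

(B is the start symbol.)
To find M[B, 'id'], we find productions for B where 'id' is in the predict set (PREDICT(N → α) = (FIRST(α) \ {ε}) ∪ (FOLLOW(N) if α ⇒* ε)).

Relevant sets:
  FIRST(Y) = { 'b', 'c', 'id' }

B → Y B': PREDICT = { 'b', 'c', 'id' }
  'id' is in predict set, so this production goes in M[B, 'id']

M[B, 'id'] = B → Y B'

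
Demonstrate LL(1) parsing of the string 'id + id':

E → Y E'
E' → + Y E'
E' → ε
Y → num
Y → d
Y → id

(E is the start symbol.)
LL(1) parsing maintains a stack (initially the start symbol over $) and the input. At each step: if the stack top is a terminal, match it against the current input token; if it is a non-terminal N, replace it with the RHS of M[N, lookahead] (the unique production whose predict set contains the lookahead).

Stack is shown with the top on the left.

Stack     Input      Action
---------------------------
E $       id + id $  output E → Y E'
Y E' $    id + id $  output Y → id
id E' $   id + id $  match 'id'
E' $      + id $     output E' → + Y E'
+ Y E' $  + id $     match '+'
Y E' $    id $       output Y → id
id E' $   id $       match 'id'
E' $      $          output E' → ε
$         $          accept

The string is accepted.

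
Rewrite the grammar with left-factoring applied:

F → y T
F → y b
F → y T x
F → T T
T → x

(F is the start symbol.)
Left-factoring transforms A → αβ₁ | αβ₂ into A → αA' and A' → β₁ | β₂
(α is the longest common prefix among the alternatives). Repeat until
no nonterminal has two alternatives with a common prefix.

Round 1: F has alternatives sharing prefix 'y'. Introduce F': F → y F'
  Add: F' → T
  Add: F' → b
  Add: F' → T x

Round 2: F' has alternatives sharing prefix 'T'. Introduce F'': F' → T F''
  Add: F'' → ε
  Add: F'' → x

No remaining common prefixes — done.

Resulting grammar:
F → y F'
F' → T F''
F'' → ε
F'' → x
F' → b
F → T T
T → x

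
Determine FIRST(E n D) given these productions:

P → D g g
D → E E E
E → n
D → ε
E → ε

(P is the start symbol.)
FIRST sets of the non-terminals involved (from the grammar, by fixed-point iteration):
  FIRST(E) = { 'n', ε }

To compute FIRST(E n D), process the symbols left to right:
Symbol E is a non-terminal. Add FIRST(E) \ {ε} = { 'n' }
E is nullable (ε ∈ FIRST(E)), continue to the next symbol.
Symbol n is a terminal. Add 'n' and stop.
FIRST(E n D) = { 'n' }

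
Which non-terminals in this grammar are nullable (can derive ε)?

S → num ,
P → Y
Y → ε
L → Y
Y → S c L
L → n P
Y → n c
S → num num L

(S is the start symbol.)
{ 'L', 'P', 'Y' }

ε-productions: Y → ε
So Y is immediately nullable.
P → Y: every symbol on the right is nullable, so P is nullable too.
L → Y: every symbol on the right is nullable, so L is nullable too.
No further non-terminal can be added: every production for the remaining non-terminals contains a terminal or a non-nullable non-terminal.
Nullable = { 'L', 'P', 'Y' }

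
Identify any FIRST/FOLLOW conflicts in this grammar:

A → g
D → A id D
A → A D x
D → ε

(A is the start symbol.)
No FIRST/FOLLOW conflicts.

A FIRST/FOLLOW conflict occurs when a non-terminal N has a nullable alternative N → β (β ⇒* ε) and another alternative N → α with FIRST(α) ∩ FOLLOW(N) ≠ ∅: on such a lookahead the parser cannot decide between expanding α and letting N vanish via β.

Nullable non-terminals: D.
FIRST sets used below: FIRST(A) = { 'g' }

D: nullable alternative(s) D → ε; FOLLOW(D) = { 'x' }
  D → A id D: FIRST \ {ε} = { 'g' } — disjoint from FOLLOW(D)
  D → ε: FIRST \ {ε} = { } — this is the only nullable alternative, skip

A has no nullable alternative, so no FIRST/FOLLOW check is needed there.

No FIRST/FOLLOW conflicts found.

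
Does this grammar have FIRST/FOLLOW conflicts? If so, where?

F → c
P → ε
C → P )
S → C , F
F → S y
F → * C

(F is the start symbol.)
Nullable non-terminals: P.
P has a nullable alternative but only one production, so nothing to check.

C, F, S have no nullable alternative, so no FIRST/FOLLOW check is needed there.

No FIRST/FOLLOW conflicts found.

Answer: No FIRST/FOLLOW conflicts.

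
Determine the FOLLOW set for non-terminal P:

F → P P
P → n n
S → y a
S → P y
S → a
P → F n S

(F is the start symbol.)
{ $, 'n', 'y' }

To compute FOLLOW(P), find every occurrence of P on a right-hand side N → α P β: add FIRST(β) \ {ε}, and if β is empty or nullable also add FOLLOW(N). Iterate to a fixed point.

In F → P P: P is followed by P, add FIRST(P) \ {ε} = { 'n' }
In F → P P: P is at the end, add FOLLOW(F)
In S → P y: P is followed by y, add FIRST(y) \ {ε} = { 'y' }

The FOLLOW sets referred to above (computed the same way, to a fixed point):
  FOLLOW(F) = { $, 'n' }

Taking the union: FOLLOW(P) = { $, 'n', 'y' }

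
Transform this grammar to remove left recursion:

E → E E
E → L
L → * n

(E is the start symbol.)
E is directly left-recursive. The standard transformation for
  A → A α₁ | ... | A α_m | β₁ | ... | β_n
is
  A  → β₁ A' | ... | β_n A'
  A' → α₁ A' | ... | α_m A' | ε

E → L becomes E → L E'
E → E E becomes E' → E E'
Add E' → ε

Productions for other non-terminals are unchanged:
  L → * n

Resulting grammar:
E → L E'
E' → E E'
E' → ε
L → * n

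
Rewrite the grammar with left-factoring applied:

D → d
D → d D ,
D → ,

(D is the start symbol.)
D → d D'
D' → ε
D' → D ,
D → ,

Left-factoring transforms A → αβ₁ | αβ₂ into A → αA' and A' → β₁ | β₂
(α is the longest common prefix among the alternatives). Repeat until
no nonterminal has two alternatives with a common prefix.

Round 1: D has alternatives sharing prefix 'd'. Introduce D': D → d D'
  Add: D' → ε
  Add: D' → D ,

No remaining common prefixes — done.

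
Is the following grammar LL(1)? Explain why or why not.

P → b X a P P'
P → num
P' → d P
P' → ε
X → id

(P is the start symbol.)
No. Predict set conflict for P': { 'd' }

A grammar is LL(1) if for each non-terminal N with multiple productions, the predict sets of those productions are pairwise disjoint, where PREDICT(N → α) = (FIRST(α) \ {ε}) ∪ (FOLLOW(N) if α ⇒* ε).

Relevant sets:
  FOLLOW(P') = { $, 'd' }

For P:
  PREDICT(P → b X a P P') = { 'b' }
  PREDICT(P → num) = { 'num' }
For P':
  PREDICT(P' → d P) = { 'd' }
  PREDICT(P' → ε) = { $, 'd' }
X has a single production, so nothing to check there.

Conflict found: Predict set conflict for P': { 'd' }
The grammar is NOT LL(1).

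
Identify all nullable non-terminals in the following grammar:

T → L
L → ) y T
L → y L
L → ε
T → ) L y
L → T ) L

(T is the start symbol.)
ε-productions: L → ε
So L is immediately nullable.
T → L: every symbol on the right is nullable, so T is nullable too.
Every non-terminal is now nullable.
Nullable = { 'L', 'T' }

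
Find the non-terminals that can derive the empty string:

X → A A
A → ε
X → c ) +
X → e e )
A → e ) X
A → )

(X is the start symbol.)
{ 'A', 'X' }

ε-productions: A → ε
So A is immediately nullable.
X → A A: every symbol on the right is nullable, so X is nullable too.
Every non-terminal is now nullable.
Nullable = { 'A', 'X' }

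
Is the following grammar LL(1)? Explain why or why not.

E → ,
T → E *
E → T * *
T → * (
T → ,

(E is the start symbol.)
No. Predict set conflict for E: { ',' }

Relevant sets:
  FIRST(T) = { '*', ',' }
  FIRST(E) = { '*', ',' }

For E:
  PREDICT(E → ',') = { ',' }
  PREDICT(E → T '*' '*') = { '*', ',' }
For T:
  PREDICT(T → E '*') = { '*', ',' }
  PREDICT(T → '*' '(') = { '*' }
  PREDICT(T → ',') = { ',' }

Conflict found: Predict set conflict for E: { ',' }
The grammar is NOT LL(1).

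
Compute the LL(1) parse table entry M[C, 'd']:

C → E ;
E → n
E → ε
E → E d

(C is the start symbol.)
To find M[C, 'd'], we find productions for C where 'd' is in the predict set (PREDICT(N → α) = (FIRST(α) \ {ε}) ∪ (FOLLOW(N) if α ⇒* ε)).

Relevant sets:
  FIRST(E) = { 'd', 'n', ε }

C → E ;: PREDICT = { ';', 'd', 'n' }
  'd' is in predict set, so this production goes in M[C, 'd']

M[C, 'd'] = C → E ;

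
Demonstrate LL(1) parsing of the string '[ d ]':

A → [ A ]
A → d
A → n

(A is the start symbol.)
LL(1) parsing maintains a stack (initially the start symbol over $) and the input. At each step: if the stack top is a terminal, match it against the current input token; if it is a non-terminal N, replace it with the RHS of M[N, lookahead] (the unique production whose predict set contains the lookahead).

Stack is shown with the top on the left.

Stack    Input    Action
------------------------
A $      [ d ] $  output A → [ A ]
[ A ] $  [ d ] $  match '['
A ] $    d ] $    output A → d
d ] $    d ] $    match 'd'
] $      ] $      match ']'
$        $        accept

The string is accepted.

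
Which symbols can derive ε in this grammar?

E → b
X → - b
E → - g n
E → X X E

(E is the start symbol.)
None

A non-terminal is nullable if it can derive ε (the empty string): either it has an ε-production, or it has a production whose right-hand side consists entirely of nullable non-terminals.

There are no ε-productions, so no non-terminal can derive ε.
No non-terminals are nullable.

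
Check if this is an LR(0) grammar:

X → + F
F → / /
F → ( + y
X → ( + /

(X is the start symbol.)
A grammar is LR(0) if no state in the canonical LR(0) collection has:
  - both a shift item (dot before a terminal) and a complete item (shift-reduce conflict), or
  - two or more complete items (reduce-reduce conflict; the accept item [X' → X .] counts as a complete item here).

Augment with X' → X and build the canonical LR(0) collection (I0 = CLOSURE({[X' → . X]}), then GOTO on every symbol after a dot until no new states appear). It has 12 states:
  I0: { [X → . ( + /], [X → . + F], [X' → . X] }  — shift
  I1: { [X → ( . + /] }  — shift
  I2: { [F → . ( + y], [F → . / /], [X → + . F] }  — shift
  I3: { [X' → X .] }  — accept
  I4: { [F → ( . + y] }  — shift
  I5: { [F → / . /] }  — shift
  I6: { [X → + F .] }  — reduce
  I7: { [F → / / .] }  — reduce
  I8: { [F → ( + . y] }  — shift
  I9: { [F → ( + y .] }  — reduce
  I10: { [X → ( + . /] }  — shift
  I11: { [X → ( + / .] }  — reduce

Every state is either a pure shift/goto state or contains exactly one complete item and nothing to shift — no conflicts. The grammar is LR(0).

Answer: Yes, the grammar is LR(0)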